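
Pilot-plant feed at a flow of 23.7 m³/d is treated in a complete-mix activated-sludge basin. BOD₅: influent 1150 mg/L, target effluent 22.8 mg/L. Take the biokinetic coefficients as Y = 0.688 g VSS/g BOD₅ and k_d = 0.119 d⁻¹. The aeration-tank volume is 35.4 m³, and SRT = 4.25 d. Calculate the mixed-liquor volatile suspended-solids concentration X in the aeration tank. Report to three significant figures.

From V·X·(1 + k_d·θ_c) = Y·Q·(S₀ − S)·θ_c: X = 0.688 × 23.7 × (1150 − 22.8) × 4.25 / [35.4 × (1 + 0.119 × 4.25)] = 1465 mg/L.

X ≈ 1470 mg/L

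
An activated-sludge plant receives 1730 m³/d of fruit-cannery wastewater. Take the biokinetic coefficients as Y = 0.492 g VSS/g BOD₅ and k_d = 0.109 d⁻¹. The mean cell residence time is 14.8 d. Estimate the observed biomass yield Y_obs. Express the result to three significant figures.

Y_obs = Y / (1 + k_d θ_c) = 0.492 / (1 + 0.109 × 14.8) = 0.492 / 2.613 = 0.1883.

Y_obs ≈ 0.188 g VSS/g BOD₅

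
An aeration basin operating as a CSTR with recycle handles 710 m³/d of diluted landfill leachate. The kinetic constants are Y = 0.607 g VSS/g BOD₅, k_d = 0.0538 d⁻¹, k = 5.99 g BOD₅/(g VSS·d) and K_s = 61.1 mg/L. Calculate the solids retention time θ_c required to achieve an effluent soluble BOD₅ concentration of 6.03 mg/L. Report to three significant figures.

At the target effluent, Y k S/(K_s+S) = 0.607×5.99×6.03/67.13 = 0.3266 d⁻¹.
Then 1/θ_c = μ − k_d = 0.3266 − 0.0538 = 0.2728 d⁻¹, giving θ_c = 3.666 d.

θ_c ≈ 3.67 d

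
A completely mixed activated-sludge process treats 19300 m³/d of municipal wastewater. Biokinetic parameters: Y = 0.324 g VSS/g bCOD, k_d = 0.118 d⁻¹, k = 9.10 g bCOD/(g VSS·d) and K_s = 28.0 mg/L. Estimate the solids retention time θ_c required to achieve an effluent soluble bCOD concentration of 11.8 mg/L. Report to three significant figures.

θ_c ≈ 1.32 d

At the target effluent, Y k S/(K_s+S) = 0.324×9.10×11.8/39.80 = 0.8741 d⁻¹.
θ_c = 1/(μ − k_d) = 1/(0.8741 − 0.118) = 1/0.7561 = 1.322 d.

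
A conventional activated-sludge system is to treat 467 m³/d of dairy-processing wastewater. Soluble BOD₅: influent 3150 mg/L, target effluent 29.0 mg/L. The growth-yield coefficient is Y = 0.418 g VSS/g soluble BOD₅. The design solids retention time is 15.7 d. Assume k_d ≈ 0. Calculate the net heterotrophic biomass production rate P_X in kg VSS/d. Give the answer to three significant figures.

P_X ≈ 609 kg VSS/d

No decay correction is needed, so Y_obs = Y = 0.418.
Mass of soluble BOD₅ removed per day: Q(S₀ − S) = 467 × 3121 g/m³ = 1458 kg/d.
So the net sludge growth is P_X = 0.4180 × 1458 = 609.2 kg VSS/d.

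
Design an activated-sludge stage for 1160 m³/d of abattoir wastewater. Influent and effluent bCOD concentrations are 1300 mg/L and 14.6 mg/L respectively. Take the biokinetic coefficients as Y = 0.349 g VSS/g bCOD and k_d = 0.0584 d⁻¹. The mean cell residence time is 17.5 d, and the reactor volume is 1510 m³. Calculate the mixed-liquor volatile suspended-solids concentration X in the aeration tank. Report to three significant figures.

X ≈ 2980 mg/L

X = Y·Q·ΔS·θ_c / [V·(1 + k_d θ_c)] = 0.349 × 1160 × (1300 − 14.6) × 17.5 / [1510 × (1 + 0.0584 × 17.5)] = 2983 mg/L.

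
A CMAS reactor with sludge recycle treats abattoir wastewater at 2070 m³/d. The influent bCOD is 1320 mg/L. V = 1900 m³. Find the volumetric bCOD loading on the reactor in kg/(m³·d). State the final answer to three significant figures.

L_v ≈ 1.44 kg bCOD/(m³·d)

L_v = Q S₀ / V = 2070 × 1320 × 10⁻³ / 1900 = 1.438 kg/(m³·d).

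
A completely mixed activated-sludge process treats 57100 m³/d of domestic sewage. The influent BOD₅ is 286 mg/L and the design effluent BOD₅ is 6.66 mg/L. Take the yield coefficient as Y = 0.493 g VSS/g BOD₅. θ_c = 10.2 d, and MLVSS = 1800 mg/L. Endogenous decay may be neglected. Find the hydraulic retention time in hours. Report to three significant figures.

τ ≈ 18.7 h

With k_d = 0 the design equation reduces to V = Y Q (S₀−S) θ_c / X = 0.493 × 57100 × (286 − 6.66) × 10.2 / 1800 = 44560 m³.
Hydraulic retention time τ = V/Q = 44560 / 57100 = 0.7804 d = 18.73 h.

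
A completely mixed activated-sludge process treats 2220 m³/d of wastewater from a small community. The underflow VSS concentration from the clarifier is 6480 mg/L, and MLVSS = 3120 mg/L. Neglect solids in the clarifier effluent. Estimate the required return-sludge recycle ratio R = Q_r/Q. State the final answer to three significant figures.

R = Q_r/Q = X/(X_r − X) = 3120 / (6480 − 3120) = 0.9286.

R ≈ 0.929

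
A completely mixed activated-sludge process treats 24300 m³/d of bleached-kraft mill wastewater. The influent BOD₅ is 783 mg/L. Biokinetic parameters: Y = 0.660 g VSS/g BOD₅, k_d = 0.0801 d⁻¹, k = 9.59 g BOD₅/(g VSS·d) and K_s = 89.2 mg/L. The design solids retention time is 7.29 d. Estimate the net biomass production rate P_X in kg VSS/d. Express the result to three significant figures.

From the Monod/SRT balance for a CMAS, S = K_s·(1+k_d θ_c)/[θ_c·(Y k − k_d) − 1] = 89.2 × (1 + 0.0801 × 7.29) / [7.29 × (0.660 × 9.59 − 0.0801) − 1] = 141.3 / 44.56 = 3.171 mg/L.
The observed yield is Y_obs = Y/(1 + k_d·θ_c) = 0.660 / (1 + 0.0801 × 7.29) = 0.660 / 1.584 = 0.4167 g VSS per g BOD₅ removed.
Q·(S₀ − S) = 24300 × (783 − 3.17) × 10⁻³ = 18950 kg/d removed.
Biomass produced: P_X = Y_obs·Q·ΔS = 0.4167 × 18950 ≈ 7896 kg VSS/d.

P_X ≈ 7900 kg VSS/d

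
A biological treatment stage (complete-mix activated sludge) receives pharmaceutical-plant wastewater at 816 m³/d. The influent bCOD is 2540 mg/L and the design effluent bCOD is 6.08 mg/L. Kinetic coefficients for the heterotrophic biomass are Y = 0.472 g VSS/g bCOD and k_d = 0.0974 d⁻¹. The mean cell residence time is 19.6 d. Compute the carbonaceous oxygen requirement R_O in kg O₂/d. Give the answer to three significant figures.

R_O ≈ 1590 kg O₂/d

The observed yield is Y_obs = Y/(1 + k_d·θ_c) = 0.472 / (1 + 0.0974 × 19.6) = 0.472 / 2.909 = 0.1623 g VSS per g bCOD removed.
Mass of bCOD removed per day: Q(S₀ − S) = 816 × 2534 g/m³ = 2068 kg/d.
Net sludge production P_X = 0.1623 × 2068 = 335.5 kg VSS/d.
R_O = Q·ΔS − 1.42 P_X = 2068 − 476.4 = 1591 kg O₂/d.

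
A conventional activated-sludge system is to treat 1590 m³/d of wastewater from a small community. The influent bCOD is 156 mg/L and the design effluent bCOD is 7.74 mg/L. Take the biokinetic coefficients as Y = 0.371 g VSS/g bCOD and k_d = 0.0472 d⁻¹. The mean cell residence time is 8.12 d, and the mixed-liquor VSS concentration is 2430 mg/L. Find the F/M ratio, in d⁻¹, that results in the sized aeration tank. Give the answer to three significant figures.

From the SRT design equation V = Y Q (S₀−S) θ_c / [X (1 + k_d θ_c)] = 0.371 × 1590 × (156 − 7.74) × 8.12 / [2430 × (1 + 0.0472 × 8.12)] = 7.1×10^5 / 3361 = 211.3 m³.
F/M = applied load / biomass = Q·S₀/(V·X) = 1590 × 156 / (211.3 × 2430) = 0.4831 d⁻¹.

F/M ≈ 0.483 d⁻¹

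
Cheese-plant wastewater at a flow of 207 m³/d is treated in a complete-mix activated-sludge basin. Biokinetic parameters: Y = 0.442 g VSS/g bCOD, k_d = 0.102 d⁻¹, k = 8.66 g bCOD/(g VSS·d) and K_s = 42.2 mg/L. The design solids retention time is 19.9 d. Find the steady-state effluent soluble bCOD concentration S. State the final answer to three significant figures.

S ≈ 1.75 mg/L

For a completely mixed reactor with recycle the Lawrence–McCarty relation gives S = K_s·(1 + k_d·θ_c) / [θ_c·(Y·k − k_d) − 1] = 42.2 × (1 + 0.102 × 19.9) / [19.9 × (0.442 × 8.66 − 0.102) − 1] = 127.9 / 73.14 = 1.748 mg/L.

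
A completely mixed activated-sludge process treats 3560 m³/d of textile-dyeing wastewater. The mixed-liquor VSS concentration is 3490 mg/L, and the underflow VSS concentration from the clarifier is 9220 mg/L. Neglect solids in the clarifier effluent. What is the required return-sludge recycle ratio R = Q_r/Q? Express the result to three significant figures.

R = Q_r/Q = X/(X_r − X) = 3490 / (9220 − 3490) = 0.6091.

R ≈ 0.609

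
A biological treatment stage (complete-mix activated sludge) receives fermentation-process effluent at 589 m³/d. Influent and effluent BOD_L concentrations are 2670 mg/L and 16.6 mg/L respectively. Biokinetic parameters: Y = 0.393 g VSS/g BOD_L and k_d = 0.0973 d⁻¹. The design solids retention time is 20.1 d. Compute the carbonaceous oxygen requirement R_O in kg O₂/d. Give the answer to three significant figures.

Correct the yield for decay: Y_obs = Y/(1 + k_d θ_c) = 0.393 / (1 + 0.0973 × 20.1) = 0.393 / 2.956 = 0.1330.
ΔS = 2670 − 16.6 = 2653 mg/L, so the substrate removal rate is 589 × 2653/1000 = 1563 kg BOD_L/d.
P_X = Y_obs·Q·(S₀ − S) = 0.1330 × 1563 = 207.8 kg VSS/d.
R_O = Q·ΔS − 1.42 P_X = 1563 − 295.1 = 1268 kg O₂/d.

R_O ≈ 1270 kg O₂/d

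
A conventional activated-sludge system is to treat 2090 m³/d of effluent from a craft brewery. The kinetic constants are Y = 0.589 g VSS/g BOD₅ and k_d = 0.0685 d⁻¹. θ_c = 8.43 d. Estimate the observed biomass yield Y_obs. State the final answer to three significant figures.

Observed yield with endogenous decay: Y_obs = Y / (1 + k_d·θ_c) = 0.589 / (1 + 0.0685 × 8.43) = 0.589 / 1.577 = 0.3734 g VSS/g BOD₅.

Y_obs ≈ 0.373 g VSS/g BOD₅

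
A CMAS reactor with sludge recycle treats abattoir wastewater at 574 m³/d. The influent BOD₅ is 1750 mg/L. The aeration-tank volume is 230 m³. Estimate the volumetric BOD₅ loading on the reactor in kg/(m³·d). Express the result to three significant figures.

L_v ≈ 4.37 kg BOD₅/(m³·d)

L_v = Q S₀ / V = 574 × 1750 × 10⁻³ / 230.0 = 4.367 kg/(m³·d).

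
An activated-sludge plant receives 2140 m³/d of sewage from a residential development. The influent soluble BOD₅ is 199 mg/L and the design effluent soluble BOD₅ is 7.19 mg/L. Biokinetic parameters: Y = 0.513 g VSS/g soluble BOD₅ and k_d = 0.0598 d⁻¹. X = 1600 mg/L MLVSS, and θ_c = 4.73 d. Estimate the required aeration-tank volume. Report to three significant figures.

V ≈ 485 m³

Rearranging the biomass balance for a CMAS with decay, V = Y·Q·ΔS·θ_c / [X·(1+k_d θ_c)] = 0.513 × 2140 × (199 − 7.19) × 4.73 / [1600 × (1 + 0.0598 × 4.73)] = 9.96×10^5 / 2053 = 485.3 m³.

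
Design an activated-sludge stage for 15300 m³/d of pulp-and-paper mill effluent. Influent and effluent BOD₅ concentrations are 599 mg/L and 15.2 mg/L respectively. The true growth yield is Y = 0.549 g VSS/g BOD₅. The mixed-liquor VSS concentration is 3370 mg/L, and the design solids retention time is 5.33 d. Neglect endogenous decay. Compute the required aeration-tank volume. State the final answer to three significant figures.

V ≈ 7760 m³

With k_d = 0 the design equation reduces to V = Y Q (S₀−S) θ_c / X = 0.549 × 15300 × (599 − 15.2) × 5.33 / 3370 = 7756 m³.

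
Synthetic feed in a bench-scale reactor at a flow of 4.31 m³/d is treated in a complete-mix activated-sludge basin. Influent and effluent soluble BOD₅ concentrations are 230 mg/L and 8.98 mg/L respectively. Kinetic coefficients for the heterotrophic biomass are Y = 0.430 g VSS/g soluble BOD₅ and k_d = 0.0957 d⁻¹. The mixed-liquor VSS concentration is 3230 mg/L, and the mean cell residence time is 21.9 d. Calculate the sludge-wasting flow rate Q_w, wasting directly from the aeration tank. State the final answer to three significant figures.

From the SRT design equation V = Y Q (S₀−S) θ_c / [X (1 + k_d θ_c)] = 0.430 × 4.31 × (230 − 8.98) × 21.9 / [3230 × (1 + 0.0957 × 21.9)] = 8.97×10^3 / 10000 = 0.8971 m³.
With mixed-liquor wasting, θ_c = V/Q_w, so Q_w = V/θ_c = 0.8971/21.9 = 0.04096 m³/d.

Q_w ≈ 0.0410 m³/d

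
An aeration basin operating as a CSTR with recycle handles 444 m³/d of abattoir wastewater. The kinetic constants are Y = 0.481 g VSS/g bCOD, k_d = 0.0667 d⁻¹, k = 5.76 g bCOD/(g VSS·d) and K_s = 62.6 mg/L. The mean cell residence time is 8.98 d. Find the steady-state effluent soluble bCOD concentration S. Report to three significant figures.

S ≈ 4.30 mg/L

Effluent substrate depends only on kinetics and SRT: S = K_s(1 + k_d θ_c) / [θ_c(Yk − k_d) − 1] = 62.6 × (1 + 0.0667 × 8.98) / [8.98 × (0.481 × 5.76 − 0.0667) − 1] = 100.1 / 23.28 = 4.300 mg/L.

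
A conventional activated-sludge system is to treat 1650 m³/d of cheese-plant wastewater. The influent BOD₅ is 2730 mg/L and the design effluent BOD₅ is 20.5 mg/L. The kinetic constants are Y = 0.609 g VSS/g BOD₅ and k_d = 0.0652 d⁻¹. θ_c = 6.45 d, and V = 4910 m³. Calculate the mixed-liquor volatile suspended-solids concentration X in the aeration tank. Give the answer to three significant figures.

Solving the biomass balance for X: X = Y Q (S₀−S) θ_c / [V (1+k_d θ_c)] = 0.609 × 1650 × (2730 − 20.5) × 6.45 / [4910 × (1 + 0.0652 × 6.45)] = 2518 mg/L.

X ≈ 2520 mg/L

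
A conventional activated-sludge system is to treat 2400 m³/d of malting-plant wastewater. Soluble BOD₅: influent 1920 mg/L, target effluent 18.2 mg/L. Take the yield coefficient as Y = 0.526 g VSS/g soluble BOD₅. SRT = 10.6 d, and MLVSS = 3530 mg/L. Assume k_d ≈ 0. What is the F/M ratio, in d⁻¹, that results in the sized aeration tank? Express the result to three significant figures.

With k_d = 0 the design equation reduces to V = Y Q (S₀−S) θ_c / X = 0.526 × 2400 × (1920 − 18.2) × 10.6 / 3530 = 7209 m³.
F/M = applied load / biomass = Q·S₀/(V·X) = 2400 × 1920 / (7209 × 3530) = 0.1811 d⁻¹.

F/M ≈ 0.181 d⁻¹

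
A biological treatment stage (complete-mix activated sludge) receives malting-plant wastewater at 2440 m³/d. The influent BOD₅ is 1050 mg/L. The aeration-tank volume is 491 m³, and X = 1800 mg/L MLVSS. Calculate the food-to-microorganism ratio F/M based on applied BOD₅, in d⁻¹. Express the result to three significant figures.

F/M = applied load / biomass = Q·S₀/(V·X) = 2440 × 1050 / (491.0 × 1800) = 2.899 d⁻¹.

F/M ≈ 2.90 d⁻¹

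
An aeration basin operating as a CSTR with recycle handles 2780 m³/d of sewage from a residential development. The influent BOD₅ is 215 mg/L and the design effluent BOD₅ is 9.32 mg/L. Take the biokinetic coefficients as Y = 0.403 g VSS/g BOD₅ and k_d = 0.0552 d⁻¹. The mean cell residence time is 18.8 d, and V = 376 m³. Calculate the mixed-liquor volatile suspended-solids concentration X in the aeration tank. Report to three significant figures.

From V·X·(1 + k_d·θ_c) = Y·Q·(S₀ − S)·θ_c: X = 0.403 × 2780 × (215 − 9.32) × 18.8 / [376 × (1 + 0.0552 × 18.8)] = 5654 mg/L.

X ≈ 5650 mg/L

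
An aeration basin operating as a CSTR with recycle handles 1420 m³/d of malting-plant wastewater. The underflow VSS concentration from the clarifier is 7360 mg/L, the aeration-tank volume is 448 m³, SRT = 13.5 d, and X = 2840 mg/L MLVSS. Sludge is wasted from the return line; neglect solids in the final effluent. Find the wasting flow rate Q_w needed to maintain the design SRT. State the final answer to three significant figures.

Wasting from the return line (neglecting effluent solids): Q_w = V·X / (θ_c·X_r) = 448.0 × 2840 / (13.5 × 7360) = 12.81 m³/d.

Q_w ≈ 12.8 m³/d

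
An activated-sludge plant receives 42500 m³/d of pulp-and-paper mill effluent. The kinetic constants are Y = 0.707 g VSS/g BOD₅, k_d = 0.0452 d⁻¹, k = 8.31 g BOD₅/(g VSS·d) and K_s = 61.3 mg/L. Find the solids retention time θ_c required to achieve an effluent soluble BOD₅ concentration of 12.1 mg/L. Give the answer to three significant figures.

θ_c ≈ 1.08 d

From 1/θ_c = Y·k·S/(K_s + S) − k_d: Y·k·S/(K_s+S) = 0.707 × 8.31 × 12.1 / (61.3 + 12.1) = 0.9685 d⁻¹.
θ_c = 1/(μ − k_d) = 1/(0.9685 − 0.0452) = 1/0.9233 = 1.083 d.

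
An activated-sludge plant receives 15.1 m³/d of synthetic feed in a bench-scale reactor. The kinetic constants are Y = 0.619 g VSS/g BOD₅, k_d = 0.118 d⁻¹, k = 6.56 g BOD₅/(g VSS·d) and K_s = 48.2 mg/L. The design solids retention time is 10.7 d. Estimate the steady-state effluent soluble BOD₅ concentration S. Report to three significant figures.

S ≈ 2.65 mg/L

From the Monod/SRT balance for a CMAS, S = K_s·(1+k_d θ_c)/[θ_c·(Y k − k_d) − 1] = 48.2 × (1 + 0.118 × 10.7) / [10.7 × (0.619 × 6.56 − 0.118) − 1] = 109.1 / 41.19 = 2.648 mg/L.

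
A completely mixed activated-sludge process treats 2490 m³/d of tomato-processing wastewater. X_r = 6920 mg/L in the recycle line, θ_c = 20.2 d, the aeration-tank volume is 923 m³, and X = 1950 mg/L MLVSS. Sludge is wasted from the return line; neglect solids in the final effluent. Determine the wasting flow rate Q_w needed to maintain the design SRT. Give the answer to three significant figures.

Wasting from the return line (neglecting effluent solids): Q_w = V·X / (θ_c·X_r) = 923.0 × 1950 / (20.2 × 6920) = 12.88 m³/d.

Q_w ≈ 12.9 m³/d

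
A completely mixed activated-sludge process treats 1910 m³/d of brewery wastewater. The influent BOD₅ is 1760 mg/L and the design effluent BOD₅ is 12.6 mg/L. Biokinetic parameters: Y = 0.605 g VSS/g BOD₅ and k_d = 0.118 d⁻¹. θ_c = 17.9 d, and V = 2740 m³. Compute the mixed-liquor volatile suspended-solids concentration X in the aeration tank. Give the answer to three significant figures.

X ≈ 4240 mg/L

X = Y·Q·ΔS·θ_c / [V·(1 + k_d θ_c)] = 0.605 × 1910 × (1760 − 12.6) × 17.9 / [2740 × (1 + 0.118 × 17.9)] = 4239 mg/L.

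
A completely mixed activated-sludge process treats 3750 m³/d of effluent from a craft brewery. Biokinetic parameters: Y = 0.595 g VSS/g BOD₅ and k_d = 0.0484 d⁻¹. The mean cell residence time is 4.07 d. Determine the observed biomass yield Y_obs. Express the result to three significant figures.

Y_obs ≈ 0.497 g VSS/g BOD₅

Y_obs = Y / (1 + k_d θ_c) = 0.595 / (1 + 0.0484 × 4.07) = 0.595 / 1.197 = 0.4971.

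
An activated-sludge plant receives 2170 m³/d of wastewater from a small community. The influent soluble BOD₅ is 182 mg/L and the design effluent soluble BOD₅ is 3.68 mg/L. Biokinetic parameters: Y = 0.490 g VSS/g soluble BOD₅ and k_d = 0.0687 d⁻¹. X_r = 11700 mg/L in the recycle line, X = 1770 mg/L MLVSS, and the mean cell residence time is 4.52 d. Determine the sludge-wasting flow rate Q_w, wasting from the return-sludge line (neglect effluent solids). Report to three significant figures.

Q_w ≈ 12.4 m³/d

Steady-state biomass mass balance: V·X·(1 + k_d·θ_c) = Y·Q·(S₀ − S)·θ_c, so V = 0.490 × 2170 × (182 − 3.68) × 4.52 / [1770 × (1 + 0.0687 × 4.52)] = 8.57×10^5 / 2320 = 369.5 m³.
θ_c = V·X/(Q_w·X_r) when wasting from the recycle, so Q_w = V·X/(θ_c·X_r) = 369.5 × 1770 / (4.52 × 11700) = 12.37 m³/d.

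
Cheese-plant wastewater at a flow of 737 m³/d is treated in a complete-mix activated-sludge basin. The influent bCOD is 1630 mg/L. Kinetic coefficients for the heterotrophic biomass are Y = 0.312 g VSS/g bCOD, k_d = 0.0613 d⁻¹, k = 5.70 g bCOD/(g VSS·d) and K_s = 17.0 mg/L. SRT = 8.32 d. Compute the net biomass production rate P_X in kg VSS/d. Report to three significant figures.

P_X ≈ 248 kg VSS/d

For a completely mixed reactor with recycle the Lawrence–McCarty relation gives S = K_s·(1 + k_d·θ_c) / [θ_c·(Y·k − k_d) − 1] = 17.0 × (1 + 0.0613 × 8.32) / [8.32 × (0.312 × 5.70 − 0.0613) − 1] = 25.67 / 13.29 = 1.932 mg/L.
Observed yield with endogenous decay: Y_obs = Y / (1 + k_d·θ_c) = 0.312 / (1 + 0.0613 × 8.32) = 0.312 / 1.510 = 0.2066 g VSS/g bCOD.
Mass of bCOD removed per day: Q(S₀ − S) = 737 × 1628 g/m³ = 1200 kg/d.
Net biomass production P_X = Y_obs × Q·(S₀ − S) = 0.2066 × 1200 = 247.9 kg VSS/d.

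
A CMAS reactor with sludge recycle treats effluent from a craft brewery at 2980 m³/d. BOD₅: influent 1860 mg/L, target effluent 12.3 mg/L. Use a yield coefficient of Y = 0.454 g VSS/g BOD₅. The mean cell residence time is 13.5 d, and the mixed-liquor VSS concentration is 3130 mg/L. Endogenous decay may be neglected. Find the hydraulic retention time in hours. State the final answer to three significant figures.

τ ≈ 86.8 h

With k_d = 0 the design equation reduces to V = Y Q (S₀−S) θ_c / X = 0.454 × 2980 × (1860 − 12.3) × 13.5 / 3130 = 10782 m³.
HRT = V/Q = 10782 m³ / 2980 m³·d⁻¹ = 3.618 d × 24 = 86.83 h.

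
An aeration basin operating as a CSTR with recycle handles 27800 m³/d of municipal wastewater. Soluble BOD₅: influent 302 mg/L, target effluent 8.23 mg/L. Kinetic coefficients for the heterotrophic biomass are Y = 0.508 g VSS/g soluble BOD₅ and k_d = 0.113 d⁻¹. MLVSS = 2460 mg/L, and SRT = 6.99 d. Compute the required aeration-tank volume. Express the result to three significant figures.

V ≈ 6590 m³

Steady-state biomass mass balance: V·X·(1 + k_d·θ_c) = Y·Q·(S₀ − S)·θ_c, so V = 0.508 × 27800 × (302 − 8.23) × 6.99 / [2460 × (1 + 0.113 × 6.99)] = 2.9×10^7 / 4403 = 6586 m³.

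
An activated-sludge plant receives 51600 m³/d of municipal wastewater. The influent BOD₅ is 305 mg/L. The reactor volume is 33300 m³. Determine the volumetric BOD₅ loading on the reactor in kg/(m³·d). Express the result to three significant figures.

Applied BOD₅ load per unit volume = Q·S₀/V = (51600 × 305/1000)/33300 = 0.4726 kg BOD₅·m⁻³·d⁻¹.

L_v ≈ 0.473 kg BOD₅/(m³·d)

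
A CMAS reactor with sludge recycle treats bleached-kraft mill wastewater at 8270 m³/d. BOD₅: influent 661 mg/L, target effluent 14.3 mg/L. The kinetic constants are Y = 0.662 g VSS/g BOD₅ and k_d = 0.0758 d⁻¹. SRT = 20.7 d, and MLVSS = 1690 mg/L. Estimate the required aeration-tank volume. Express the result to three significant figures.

V ≈ 16900 m³

Steady-state biomass mass balance: V·X·(1 + k_d·θ_c) = Y·Q·(S₀ − S)·θ_c, so V = 0.662 × 8270 × (661 − 14.3) × 20.7 / [1690 × (1 + 0.0758 × 20.7)] = 7.33×10^7 / 4342 = 16880 m³.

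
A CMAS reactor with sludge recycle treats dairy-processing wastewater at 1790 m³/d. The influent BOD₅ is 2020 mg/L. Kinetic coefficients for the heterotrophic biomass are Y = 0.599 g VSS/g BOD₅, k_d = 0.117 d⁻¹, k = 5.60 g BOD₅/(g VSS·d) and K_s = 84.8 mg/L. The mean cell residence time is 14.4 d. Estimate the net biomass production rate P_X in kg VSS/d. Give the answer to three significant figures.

For a completely mixed reactor with recycle the Lawrence–McCarty relation gives S = K_s·(1 + k_d·θ_c) / [θ_c·(Y·k − k_d) − 1] = 84.8 × (1 + 0.117 × 14.4) / [14.4 × (0.599 × 5.60 − 0.117) − 1] = 227.7 / 45.62 = 4.991 mg/L.
The observed yield is Y_obs = Y/(1 + k_d·θ_c) = 0.599 / (1 + 0.117 × 14.4) = 0.599 / 2.685 = 0.2231 g VSS per g BOD₅ removed.
Mass of BOD₅ removed per day: Q(S₀ − S) = 1790 × 2015 g/m³ = 3607 kg/d.
Biomass produced: P_X = Y_obs·Q·ΔS = 0.2231 × 3607 ≈ 804.7 kg VSS/d.

P_X ≈ 805 kg VSS/d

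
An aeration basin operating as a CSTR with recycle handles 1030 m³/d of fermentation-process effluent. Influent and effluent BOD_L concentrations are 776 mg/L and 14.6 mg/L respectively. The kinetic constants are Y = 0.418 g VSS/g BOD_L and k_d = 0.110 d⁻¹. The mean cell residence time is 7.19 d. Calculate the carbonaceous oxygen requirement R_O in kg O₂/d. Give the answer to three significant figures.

The observed yield is Y_obs = Y/(1 + k_d·θ_c) = 0.418 / (1 + 0.110 × 7.19) = 0.418 / 1.791 = 0.2334 g VSS per g BOD_L removed.
Substrate removed = Q·(S₀ − S) = 1030 m³/d × (776 − 14.6) g/m³ = 7.84×10^5 g/d = 784.2 kg/d.
Biomass synthesised: P_X = Y_obs × 784.2 = 183.0 kg VSS/d.
R_O = Q·(S₀ − S) − 1.42·P_X = 784.2 − 1.42 × 183.0 = 524.3 kg O₂/d.

R_O ≈ 524 kg O₂/d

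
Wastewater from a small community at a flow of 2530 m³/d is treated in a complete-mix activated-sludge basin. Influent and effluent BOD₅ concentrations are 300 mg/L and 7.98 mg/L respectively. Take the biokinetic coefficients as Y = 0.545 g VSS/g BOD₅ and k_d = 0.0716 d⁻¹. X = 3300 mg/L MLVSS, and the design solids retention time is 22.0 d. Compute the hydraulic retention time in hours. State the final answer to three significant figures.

Steady-state biomass mass balance: V·X·(1 + k_d·θ_c) = Y·Q·(S₀ − S)·θ_c, so V = 0.545 × 2530 × (300 − 7.98) × 22.0 / [3300 × (1 + 0.0716 × 22.0)] = 8.86×10^6 / 8498 = 1042 m³.
τ = V/Q = 1042/2530 = 0.4120 d, or 9.888 h.

τ ≈ 9.89 h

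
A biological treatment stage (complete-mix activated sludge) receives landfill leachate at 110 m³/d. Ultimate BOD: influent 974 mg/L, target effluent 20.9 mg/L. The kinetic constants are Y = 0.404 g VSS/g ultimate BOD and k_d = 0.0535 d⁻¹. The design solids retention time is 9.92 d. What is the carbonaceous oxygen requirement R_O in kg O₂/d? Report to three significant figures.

R_O ≈ 65.5 kg O₂/d

Observed yield with endogenous decay: Y_obs = Y / (1 + k_d·θ_c) = 0.404 / (1 + 0.0535 × 9.92) = 0.404 / 1.531 = 0.2639 g VSS/g ultimate BOD.
Substrate removed = Q·(S₀ − S) = 110 m³/d × (974 − 20.9) g/m³ = 1.05×10^5 g/d = 104.8 kg/d.
Biomass synthesised: P_X = Y_obs × 104.8 = 27.67 kg VSS/d.
Carbonaceous O₂ demand = substrate oxidised − cell-mass equivalent = 104.8 − 1.42 × 27.67 = 65.55 kg O₂/d.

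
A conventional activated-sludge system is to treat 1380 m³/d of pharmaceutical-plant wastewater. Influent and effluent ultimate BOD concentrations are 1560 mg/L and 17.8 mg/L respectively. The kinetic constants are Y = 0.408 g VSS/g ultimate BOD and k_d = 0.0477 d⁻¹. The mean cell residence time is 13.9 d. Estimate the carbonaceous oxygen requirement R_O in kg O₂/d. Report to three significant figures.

R_O ≈ 1390 kg O₂/d

The observed yield is Y_obs = Y/(1 + k_d·θ_c) = 0.408 / (1 + 0.0477 × 13.9) = 0.408 / 1.663 = 0.2453 g VSS per g ultimate BOD removed.
Substrate removed = Q·(S₀ − S) = 1380 m³/d × (1560 − 17.8) g/m³ = 2.13×10^6 g/d = 2128 kg/d.
Biomass synthesised: P_X = Y_obs × 2128 = 522.1 kg VSS/d.
R_O = Q·ΔS − 1.42 P_X = 2128 − 741.4 = 1387 kg O₂/d.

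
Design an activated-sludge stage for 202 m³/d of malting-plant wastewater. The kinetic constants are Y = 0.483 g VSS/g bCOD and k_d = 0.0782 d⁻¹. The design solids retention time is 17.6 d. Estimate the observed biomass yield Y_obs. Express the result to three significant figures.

Y_obs ≈ 0.203 g VSS/g bCOD

The observed yield is Y_obs = Y/(1 + k_d·θ_c) = 0.483 / (1 + 0.0782 × 17.6) = 0.483 / 2.376 = 0.2033 g VSS per g bCOD removed.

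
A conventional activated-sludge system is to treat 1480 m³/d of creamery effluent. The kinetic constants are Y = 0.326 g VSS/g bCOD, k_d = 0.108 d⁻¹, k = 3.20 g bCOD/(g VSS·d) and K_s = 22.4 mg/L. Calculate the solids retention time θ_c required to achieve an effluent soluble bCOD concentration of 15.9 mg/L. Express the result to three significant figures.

θ_c ≈ 3.08 d

From 1/θ_c = Y·k·S/(K_s + S) − k_d: Y·k·S/(K_s+S) = 0.326 × 3.20 × 15.9 / (22.4 + 15.9) = 0.4331 d⁻¹.
Then 1/θ_c = μ − k_d = 0.4331 − 0.108 = 0.3251 d⁻¹, giving θ_c = 3.076 d.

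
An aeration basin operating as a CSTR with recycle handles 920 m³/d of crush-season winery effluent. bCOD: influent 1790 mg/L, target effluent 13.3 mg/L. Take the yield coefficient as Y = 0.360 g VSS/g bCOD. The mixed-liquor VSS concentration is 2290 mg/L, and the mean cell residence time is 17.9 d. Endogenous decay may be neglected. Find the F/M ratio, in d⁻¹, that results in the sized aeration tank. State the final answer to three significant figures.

F/M ≈ 0.156 d⁻¹

Biomass mass balance (decay neglected): V·X = Y·Q·(S₀ − S)·θ_c, so V = 0.360 × 920 × (1790 − 13.3) × 17.9 / 2290 = 4600 m³.
F/M = applied load / biomass = Q·S₀/(V·X) = 920 × 1790 / (4600 × 2290) = 0.1563 d⁻¹.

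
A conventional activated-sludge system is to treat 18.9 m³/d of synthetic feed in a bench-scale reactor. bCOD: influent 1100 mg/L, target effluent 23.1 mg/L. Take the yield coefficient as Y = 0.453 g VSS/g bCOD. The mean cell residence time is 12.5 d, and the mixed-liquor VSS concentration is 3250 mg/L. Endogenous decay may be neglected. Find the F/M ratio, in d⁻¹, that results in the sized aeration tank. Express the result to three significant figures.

F/M ≈ 0.180 d⁻¹

Biomass mass balance (decay neglected): V·X = Y·Q·(S₀ − S)·θ_c, so V = 0.453 × 18.9 × (1100 − 23.1) × 12.5 / 3250 = 35.46 m³.
Food-to-microorganism ratio F/M = Q S₀ / (V X) = 18.9 × 1100 / (35.46 × 3250) = 0.1804 d⁻¹.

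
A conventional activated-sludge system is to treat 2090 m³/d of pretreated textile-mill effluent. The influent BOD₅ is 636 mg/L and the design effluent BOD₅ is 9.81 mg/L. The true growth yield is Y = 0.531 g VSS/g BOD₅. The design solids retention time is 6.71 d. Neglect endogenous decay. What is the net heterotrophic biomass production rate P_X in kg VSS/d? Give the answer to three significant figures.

No decay correction is needed, so Y_obs = Y = 0.531.
Substrate removed = Q·(S₀ − S) = 2090 m³/d × (636 − 9.81) g/m³ = 1.31×10^6 g/d = 1309 kg/d.
P_X = Y_obs · Q(S₀ − S) = 0.5310 × 1309 = 694.9 kg VSS/d.

P_X ≈ 695 kg VSS/d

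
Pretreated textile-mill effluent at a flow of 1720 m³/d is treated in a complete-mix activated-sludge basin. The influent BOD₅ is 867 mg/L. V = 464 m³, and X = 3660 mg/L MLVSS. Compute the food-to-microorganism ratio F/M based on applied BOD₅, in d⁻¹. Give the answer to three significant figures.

F/M = Q·S₀ / (V·X) = 1720 × 867 / (464.0 × 3660) = 0.8781 g BOD₅·(g VSS·d)⁻¹.

F/M ≈ 0.878 d⁻¹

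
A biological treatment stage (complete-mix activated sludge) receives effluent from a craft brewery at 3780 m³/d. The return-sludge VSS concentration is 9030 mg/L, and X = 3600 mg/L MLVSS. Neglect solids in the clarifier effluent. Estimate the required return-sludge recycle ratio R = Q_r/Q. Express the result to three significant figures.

R ≈ 0.663

Solids balance on the clarifier gives (1+R)X = R·X_r, so R = X/(X_r − X) = 3600 / (9030 − 3600) = 0.6630.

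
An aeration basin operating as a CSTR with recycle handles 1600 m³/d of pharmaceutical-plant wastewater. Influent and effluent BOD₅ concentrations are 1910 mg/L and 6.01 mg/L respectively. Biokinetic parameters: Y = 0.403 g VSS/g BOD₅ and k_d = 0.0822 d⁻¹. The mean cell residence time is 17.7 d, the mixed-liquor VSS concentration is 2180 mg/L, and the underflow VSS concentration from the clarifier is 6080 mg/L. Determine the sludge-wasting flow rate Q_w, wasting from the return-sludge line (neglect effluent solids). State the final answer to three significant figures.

Q_w ≈ 82.3 m³/d

Steady-state biomass mass balance: V·X·(1 + k_d·θ_c) = Y·Q·(S₀ − S)·θ_c, so V = 0.403 × 1600 × (1910 − 6.01) × 17.7 / [2180 × (1 + 0.0822 × 17.7)] = 2.17×10^7 / 5352 = 4060 m³.
Wasting from the return line (neglecting effluent solids): Q_w = V·X / (θ_c·X_r) = 4060 × 2180 / (17.7 × 6080) = 82.25 m³/d.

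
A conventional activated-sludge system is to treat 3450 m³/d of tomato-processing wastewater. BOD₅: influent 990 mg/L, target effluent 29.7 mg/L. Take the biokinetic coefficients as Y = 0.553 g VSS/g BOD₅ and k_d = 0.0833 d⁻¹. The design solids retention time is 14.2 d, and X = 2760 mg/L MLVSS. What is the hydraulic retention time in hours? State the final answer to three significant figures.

τ ≈ 30.0 h

Steady-state biomass mass balance: V·X·(1 + k_d·θ_c) = Y·Q·(S₀ − S)·θ_c, so V = 0.553 × 3450 × (990 − 29.7) × 14.2 / [2760 × (1 + 0.0833 × 14.2)] = 2.6×10^7 / 6025 = 4318 m³.
τ = V/Q = 4318/3450 = 1.252 d, or 30.04 h.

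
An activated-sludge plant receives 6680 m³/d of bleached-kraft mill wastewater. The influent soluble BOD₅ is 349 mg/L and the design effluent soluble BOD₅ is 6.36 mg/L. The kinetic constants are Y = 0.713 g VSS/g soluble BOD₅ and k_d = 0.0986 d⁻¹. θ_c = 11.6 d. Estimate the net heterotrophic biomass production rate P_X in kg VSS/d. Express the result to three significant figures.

P_X ≈ 761 kg VSS/d

Y_obs = Y / (1 + k_d θ_c) = 0.713 / (1 + 0.0986 × 11.6) = 0.713 / 2.144 = 0.3326.
Substrate removed = Q·(S₀ − S) = 6680 m³/d × (349 − 6.36) g/m³ = 2.29×10^6 g/d = 2289 kg/d.
P_X = Y_obs · Q(S₀ − S) = 0.3326 × 2289 = 761.3 kg VSS/d.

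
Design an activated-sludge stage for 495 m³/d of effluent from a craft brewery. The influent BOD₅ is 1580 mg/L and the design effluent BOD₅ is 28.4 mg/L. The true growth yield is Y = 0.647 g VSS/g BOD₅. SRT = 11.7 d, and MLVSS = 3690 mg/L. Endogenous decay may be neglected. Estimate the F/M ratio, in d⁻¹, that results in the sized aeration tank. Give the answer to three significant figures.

F/M ≈ 0.135 d⁻¹

V·X = Y·Q·ΔS·θ_c gives V = 0.647 × 495 × (1580 − 28.4) × 11.7 / 3690 = 1576 m³.
F/M = applied load / biomass = Q·S₀/(V·X) = 495 × 1580 / (1576 × 3690) = 0.1345 d⁻¹.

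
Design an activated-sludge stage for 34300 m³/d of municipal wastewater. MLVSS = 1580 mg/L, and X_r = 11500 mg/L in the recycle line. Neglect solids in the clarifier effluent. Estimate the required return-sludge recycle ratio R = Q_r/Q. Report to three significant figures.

R ≈ 0.159

Solids balance on the clarifier gives (1+R)X = R·X_r, so R = X/(X_r − X) = 1580 / (11500 − 1580) = 0.1593.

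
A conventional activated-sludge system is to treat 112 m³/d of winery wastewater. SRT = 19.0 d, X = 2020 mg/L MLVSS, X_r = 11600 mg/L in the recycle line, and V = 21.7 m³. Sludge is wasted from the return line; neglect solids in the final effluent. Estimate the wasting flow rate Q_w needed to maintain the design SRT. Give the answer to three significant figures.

Q_w = (V·X)/(θ_c X_r) = 21.70 × 2020 / (19.0 × 11600) = 0.1989 m³/d.

Q_w ≈ 0.199 m³/d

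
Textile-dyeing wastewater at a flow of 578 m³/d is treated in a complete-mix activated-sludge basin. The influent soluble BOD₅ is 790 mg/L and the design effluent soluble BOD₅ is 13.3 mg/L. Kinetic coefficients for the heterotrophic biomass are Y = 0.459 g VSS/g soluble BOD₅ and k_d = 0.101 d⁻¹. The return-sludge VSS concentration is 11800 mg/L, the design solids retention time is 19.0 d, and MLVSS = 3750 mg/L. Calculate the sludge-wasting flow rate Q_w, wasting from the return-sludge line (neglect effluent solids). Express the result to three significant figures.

Q_w ≈ 5.98 m³/d

Rearranging the biomass balance for a CMAS with decay, V = Y·Q·ΔS·θ_c / [X·(1+k_d θ_c)] = 0.459 × 578 × (790 − 13.3) × 19.0 / [3750 × (1 + 0.101 × 19.0)] = 3.92×10^6 / 10946 = 357.7 m³.
θ_c = V·X/(Q_w·X_r) when wasting from the recycle, so Q_w = V·X/(θ_c·X_r) = 357.7 × 3750 / (19.0 × 11800) = 5.982 m³/d.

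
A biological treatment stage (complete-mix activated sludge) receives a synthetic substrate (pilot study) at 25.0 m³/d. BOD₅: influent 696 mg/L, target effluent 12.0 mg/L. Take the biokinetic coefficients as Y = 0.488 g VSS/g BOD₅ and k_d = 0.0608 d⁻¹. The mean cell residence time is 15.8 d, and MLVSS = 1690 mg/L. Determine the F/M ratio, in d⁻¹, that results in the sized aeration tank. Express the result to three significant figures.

F/M ≈ 0.259 d⁻¹

From the SRT design equation V = Y Q (S₀−S) θ_c / [X (1 + k_d θ_c)] = 0.488 × 25.0 × (696 − 12.0) × 15.8 / [1690 × (1 + 0.0608 × 15.8)] = 1.32×10^5 / 3313 = 39.79 m³.
F/M = Q·S₀ / (V·X) = 25.0 × 696 / (39.79 × 1690) = 0.2587 g BOD₅·(g VSS·d)⁻¹.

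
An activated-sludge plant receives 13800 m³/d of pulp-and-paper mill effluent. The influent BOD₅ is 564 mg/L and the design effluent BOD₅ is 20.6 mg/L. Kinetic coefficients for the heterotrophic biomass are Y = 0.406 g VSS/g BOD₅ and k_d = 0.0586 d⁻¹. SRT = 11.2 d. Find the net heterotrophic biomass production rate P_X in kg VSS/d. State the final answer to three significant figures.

Correct the yield for decay: Y_obs = Y/(1 + k_d θ_c) = 0.406 / (1 + 0.0586 × 11.2) = 0.406 / 1.656 = 0.2451.
Substrate removed = Q·(S₀ − S) = 13800 m³/d × (564 − 20.6) g/m³ = 7.5×10^6 g/d = 7499 kg/d.
So the net sludge growth is P_X = 0.2451 × 7499 = 1838 kg VSS/d.

P_X ≈ 1840 kg VSS/d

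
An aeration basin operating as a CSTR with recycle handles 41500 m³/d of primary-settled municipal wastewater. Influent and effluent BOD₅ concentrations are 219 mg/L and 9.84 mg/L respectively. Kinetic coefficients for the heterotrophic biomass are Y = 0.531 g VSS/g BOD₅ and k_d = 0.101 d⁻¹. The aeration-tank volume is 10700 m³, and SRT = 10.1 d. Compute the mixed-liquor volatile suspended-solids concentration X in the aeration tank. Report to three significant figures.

X ≈ 2150 mg/L

From V·X·(1 + k_d·θ_c) = Y·Q·(S₀ − S)·θ_c: X = 0.531 × 41500 × (219 − 9.84) × 10.1 / [10700 × (1 + 0.101 × 10.1)] = 2154 mg/L.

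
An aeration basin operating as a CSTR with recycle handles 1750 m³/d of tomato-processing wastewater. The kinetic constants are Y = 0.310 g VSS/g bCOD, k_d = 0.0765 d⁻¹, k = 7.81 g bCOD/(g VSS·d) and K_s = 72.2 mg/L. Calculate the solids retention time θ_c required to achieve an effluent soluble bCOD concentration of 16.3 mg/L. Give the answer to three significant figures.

Specific growth rate at S = 16.3 mg/L: μ = YkS/(K_s+S) = 0.310·7.81·16.3/(72.2+16.3) = 0.4459 d⁻¹.
1/θ_c = 0.4459 − 0.0765 = 0.3694 d⁻¹, so θ_c = 2.707 d.

θ_c ≈ 2.71 d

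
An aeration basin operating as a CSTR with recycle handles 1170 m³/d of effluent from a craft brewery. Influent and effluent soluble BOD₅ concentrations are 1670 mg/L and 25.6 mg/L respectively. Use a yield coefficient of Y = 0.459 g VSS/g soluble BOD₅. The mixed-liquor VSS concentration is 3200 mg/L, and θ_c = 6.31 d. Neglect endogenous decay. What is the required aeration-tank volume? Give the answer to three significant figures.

V·X = Y·Q·ΔS·θ_c gives V = 0.459 × 1170 × (1670 − 25.6) × 6.31 / 3200 = 1741 m³.

V ≈ 1740 m³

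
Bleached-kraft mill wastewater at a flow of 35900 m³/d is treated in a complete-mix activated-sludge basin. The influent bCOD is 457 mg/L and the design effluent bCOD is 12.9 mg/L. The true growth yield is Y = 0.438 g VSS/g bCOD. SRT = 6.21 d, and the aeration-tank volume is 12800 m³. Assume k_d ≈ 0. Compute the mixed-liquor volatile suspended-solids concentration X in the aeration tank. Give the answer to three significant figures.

X ≈ 3390 mg/L

From V·X = Y·Q·(S₀ − S)·θ_c (decay neglected): X = 0.438 × 35900 × (457 − 12.9) × 6.21 / 12800 = 3388 mg/L.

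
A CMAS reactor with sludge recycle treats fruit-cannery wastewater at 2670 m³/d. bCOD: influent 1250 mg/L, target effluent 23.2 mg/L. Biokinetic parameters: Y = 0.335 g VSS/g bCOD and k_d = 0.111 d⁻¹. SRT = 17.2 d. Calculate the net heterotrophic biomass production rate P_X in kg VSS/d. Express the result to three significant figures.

P_X ≈ 377 kg VSS/d

The observed yield is Y_obs = Y/(1 + k_d·θ_c) = 0.335 / (1 + 0.111 × 17.2) = 0.335 / 2.909 = 0.1152 g VSS per g bCOD removed.
Substrate removed = Q·(S₀ − S) = 2670 m³/d × (1250 − 23.2) g/m³ = 3.28×10^6 g/d = 3276 kg/d.
So the net sludge growth is P_X = 0.1152 × 3276 = 377.2 kg VSS/d.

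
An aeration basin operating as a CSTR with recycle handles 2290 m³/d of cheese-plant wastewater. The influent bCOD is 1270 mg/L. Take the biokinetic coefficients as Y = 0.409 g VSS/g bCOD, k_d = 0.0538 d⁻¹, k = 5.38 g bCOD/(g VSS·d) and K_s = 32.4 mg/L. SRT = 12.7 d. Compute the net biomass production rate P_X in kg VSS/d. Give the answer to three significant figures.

P_X ≈ 706 kg VSS/d

For a completely mixed reactor with recycle the Lawrence–McCarty relation gives S = K_s·(1 + k_d·θ_c) / [θ_c·(Y·k − k_d) − 1] = 32.4 × (1 + 0.0538 × 12.7) / [12.7 × (0.409 × 5.38 − 0.0538) − 1] = 54.54 / 26.26 = 2.077 mg/L.
Y_obs = Y / (1 + k_d θ_c) = 0.409 / (1 + 0.0538 × 12.7) = 0.409 / 1.683 = 0.2430.
ΔS = 1270 − 2.08 = 1268 mg/L, so the substrate removal rate is 2290 × 1268/1000 = 2904 kg bCOD/d.
Biomass produced: P_X = Y_obs·Q·ΔS = 0.2430 × 2904 ≈ 705.5 kg VSS/d.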